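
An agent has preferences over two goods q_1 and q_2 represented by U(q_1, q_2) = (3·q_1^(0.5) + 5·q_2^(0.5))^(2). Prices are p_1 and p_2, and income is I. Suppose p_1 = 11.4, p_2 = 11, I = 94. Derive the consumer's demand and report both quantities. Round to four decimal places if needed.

MU_q_1 ∝ 3·q_1^(-0.5), MU_q_2 ∝ 5·q_2^(-0.5), so MRS = (3/5)·(q_2/q_1)^(0.5) = p_1/p_2.
Solve for the ratio: q_2/q_1 = [(5/3)·p_1/p_2]^(2).
With the ratio pinned down, the budget gives q_1* = I/(p_1 + p_2·(q_2/q_1)) and q_2* = (q_2/q_1)·q_1*.
Numerically q_2/q_1 = 2.983471, so q_1* = 94/(11.4 + 11·2.983471) = 2.1258 and q_2* = 2.983471·2.1258 = 6.3423.

q_1* = 2.1258, q_2* = 6.3423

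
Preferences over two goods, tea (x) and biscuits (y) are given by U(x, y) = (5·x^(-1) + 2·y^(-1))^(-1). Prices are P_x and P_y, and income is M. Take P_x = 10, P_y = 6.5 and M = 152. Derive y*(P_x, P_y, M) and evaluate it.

MRS = MU_x/MU_y = (5/2)·(y/x)^(2). Set equal to P_x/P_y.
Solve for the ratio: y/x = [(2/5)·P_x/P_y]^(0.5).
With the ratio pinned down, the budget gives x* = M/(P_x + P_y·(y/x)) and y* = (y/x)·x*.
Numerically y/x = 0.784465, so x* = 152/(10 + 6.5·0.784465) = 10.0669 and y* = 0.784465·10.0669 = 7.8971.

y* = 7.8971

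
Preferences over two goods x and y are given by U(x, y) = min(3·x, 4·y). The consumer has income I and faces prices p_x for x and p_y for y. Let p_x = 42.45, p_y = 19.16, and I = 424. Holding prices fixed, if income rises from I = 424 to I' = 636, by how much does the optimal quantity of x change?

Leontief preferences: the optimum is at the kink where x/4 = y/3, i.e. y = (3/4)·x.
Budget: p_x·x + p_y·(3/4)·x = I, so (4·p_x + 3·p_y)·x = 4·I.
Demand: x*(p_x,p_y,I) = 4·I/(4·p_x + 3·p_y), y* = 3·I/(4·p_x + 3·p_y).
Here 4·42.45 + 3·19.16 = 227.28, giving x* = 7.4622.
At I' = 636: x* = 11.1932. Change: 11.1932 − 7.4622 = 3.7311.

Δx* = 3.7311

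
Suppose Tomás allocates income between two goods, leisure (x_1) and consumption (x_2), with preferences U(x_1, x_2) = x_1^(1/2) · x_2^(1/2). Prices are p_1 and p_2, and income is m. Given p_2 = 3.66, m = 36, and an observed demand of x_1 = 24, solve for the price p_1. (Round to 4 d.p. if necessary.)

The MRS is x_2/x_1. Set MRS = p_1/p_2.
So 0.5·p_2·x_2 = 0.5·p_1·x_1; combined with the budget, a share 0.5 of income goes to x_1.
Demand: x_1*(p_1,p_2,m) = 0.5·m/p_1 and x_2* = 0.5·m/p_2.
Set x_1* = 24 in the demand function and solve for p_1: p_1 = 0.75.

p_1 = 0.75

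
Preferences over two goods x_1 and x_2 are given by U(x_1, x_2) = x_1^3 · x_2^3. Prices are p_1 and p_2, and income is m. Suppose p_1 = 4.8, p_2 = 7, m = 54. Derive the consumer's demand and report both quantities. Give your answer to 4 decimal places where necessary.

x_1* = 5.625, x_2* = 3.8571

Tangency: MRS = x_2/x_1 = p_1/p_2.
So 3·p_2·x_2 = 3·p_1·x_1; combined with the budget, a share 0.5 of income goes to x_1.
Demand: x_1*(p_1,p_2,m) = 0.5·m/p_1 and x_2* = 0.5·m/p_2.
At p_1=4.8, p_2=7, m=54: x_1* = 0.5·54/4.8 = 5.625, x_2* = 3.8571.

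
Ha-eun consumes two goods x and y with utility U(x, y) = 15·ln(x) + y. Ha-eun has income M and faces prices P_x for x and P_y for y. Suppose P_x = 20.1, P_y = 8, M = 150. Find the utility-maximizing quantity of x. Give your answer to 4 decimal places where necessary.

So x*(P_x,P_y) = 15·P_y/P_x, independent of income; and y* = (M − 15·P_y)/P_y.
At the given prices: x* = 15·8/20.1 = 5.9701.

x* = 5.9701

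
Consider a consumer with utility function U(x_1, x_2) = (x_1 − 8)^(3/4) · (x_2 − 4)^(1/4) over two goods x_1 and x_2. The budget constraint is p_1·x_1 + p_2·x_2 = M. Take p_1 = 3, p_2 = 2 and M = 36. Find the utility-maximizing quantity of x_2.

This is Cobb-Douglas in (x_1−8, x_2−4): tangency gives 0.75·p_2·(x_2−4) = 0.25·p_1·(x_1−8).
Substituting into the budget: x_1* = 8 + 0.75·(M − 8·p_1 − 4·p_2)/p_1, and x_2* = 4 + 0.25·(…)/p_2.
Discretionary income = 36 − 8·3 − 4·2 = 4; x_2* = 4 + 0.25·4/2 = 4.5.

x_2* = 4.5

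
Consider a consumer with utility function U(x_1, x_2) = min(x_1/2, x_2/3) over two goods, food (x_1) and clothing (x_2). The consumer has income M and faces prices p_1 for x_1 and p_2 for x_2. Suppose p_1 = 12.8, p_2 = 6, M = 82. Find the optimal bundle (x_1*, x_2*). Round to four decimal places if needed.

x_1* = 3.7615, x_2* = 5.6422

Demand: x_1*(p_1,p_2,M) = 2·M/(2·p_1 + 3·p_2), x_2* = 3·M/(2·p_1 + 3·p_2).
Here 2·12.8 + 3·6 = 43.6, giving x_1* = 3.7615 and x_2* = 5.6422.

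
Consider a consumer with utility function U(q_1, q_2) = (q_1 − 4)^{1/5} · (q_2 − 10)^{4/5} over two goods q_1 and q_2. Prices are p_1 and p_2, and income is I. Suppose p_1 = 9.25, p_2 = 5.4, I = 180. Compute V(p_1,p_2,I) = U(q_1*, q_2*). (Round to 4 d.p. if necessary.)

This is Cobb-Douglas in (q_1−4, q_2−10): tangency gives 0.2·p_2·(q_2−10) = 0.8·p_1·(q_1−4).
After buying the subsistence bundle (4, 10), a share 0.2 of the remaining income goes to q_1: q_1* = 4 + 0.2·(I − 4p_1 − 10p_2)/p_1.
Discretionary income = 180 − 4·9.25 − 10·5.4 = 89; q_1* = 4 + 0.2·89/9.25 = 5.9243; q_2* = 10 + 0.8·89/5.4 = 23.1852.
Utility at the optimum: U(5.9243, 23.1852) = 8.9727.

V = 8.9727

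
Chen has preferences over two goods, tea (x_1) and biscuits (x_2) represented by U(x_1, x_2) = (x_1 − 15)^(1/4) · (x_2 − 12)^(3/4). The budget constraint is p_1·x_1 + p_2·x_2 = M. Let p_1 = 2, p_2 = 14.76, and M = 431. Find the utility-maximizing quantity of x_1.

MRS = (1/3)·(x_2−12)/(x_1−15). Tangency with p_1/p_2 gives x_2−12 = 3·(p_1/p_2)·(x_1−15).
After buying the subsistence bundle (15, 12), a share 0.25 of the remaining income goes to x_1: x_1* = 15 + 0.25·(M − 15p_1 − 12p_2)/p_1.
Discretionary income = 431 − 15·2 − 12·14.76 = 223.88; x_1* = 15 + 0.25·223.88/2 = 42.985.

x_1* = 42.985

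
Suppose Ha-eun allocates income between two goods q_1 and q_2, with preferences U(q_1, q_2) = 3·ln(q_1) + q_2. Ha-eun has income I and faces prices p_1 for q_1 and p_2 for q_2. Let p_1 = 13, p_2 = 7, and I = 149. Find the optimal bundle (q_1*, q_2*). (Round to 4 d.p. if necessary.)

q_1* = 1.6154, q_2* = 18.2857

MU_q_1 = 3/q_1, MU_q_2 = 1. Tangency: 3/q_1 = p_1/p_2.
So q_1*(p_1,p_2) = 3·p_2/p_1, independent of income; and q_2* = (I − 3·p_2)/p_2.
At the given prices: q_1* = 3·7/13 = 1.6154, and q_2* = 18.2857.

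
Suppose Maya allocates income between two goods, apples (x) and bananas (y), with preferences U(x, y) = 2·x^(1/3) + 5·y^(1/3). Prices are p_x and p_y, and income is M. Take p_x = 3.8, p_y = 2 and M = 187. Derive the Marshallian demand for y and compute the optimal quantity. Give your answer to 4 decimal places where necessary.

y* = 79.0008

MRS = MU_x/MU_y = (2/5)·(y/x)^(2/3). Set equal to p_x/p_y.
Solve for the ratio: y/x = [(5/2)·p_x/p_y]^(1.5).
With the ratio pinned down, the budget gives x* = M/(p_x + p_y·(y/x)) and y* = (y/x)·x*.
Numerically y/x = 10.352385, so x* = 187/(3.8 + 2·10.352385) = 7.6312 and y* = 10.352385·7.6312 = 79.0008.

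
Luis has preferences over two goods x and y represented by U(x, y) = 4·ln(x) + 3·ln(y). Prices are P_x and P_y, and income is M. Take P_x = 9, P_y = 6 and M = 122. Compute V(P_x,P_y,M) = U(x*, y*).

MU_x/MU_y = (4·y)/(3·x); tangency sets this equal to P_x/P_y.
Rearranging, P_y·y = (3/4)·P_x·x. Substituting into the budget gives P_x·x·(1 + (3/4)) = M.
Demand: x*(P_x,P_y,M) = 4/7·M/P_x and y* = 3/7·M/P_y.
At P_x=9, P_y=6, M=122: x* = 4/7·122/9 = 7.746, y* = 8.7143.
Utility at the optimum: U(7.746, 8.7143) = 14.6836.

V = 14.6836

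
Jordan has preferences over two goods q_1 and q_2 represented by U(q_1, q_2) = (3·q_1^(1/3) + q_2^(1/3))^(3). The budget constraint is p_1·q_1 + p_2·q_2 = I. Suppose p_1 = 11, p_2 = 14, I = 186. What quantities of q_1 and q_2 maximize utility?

q_1* = 14.4449, q_2* = 1.9361

From the CES first-order condition, 3·(q_2/q_1)^(2/3) = p_1/p_2.
Hence q_2/q_1 = ((1/3)·p_1/p_2)^(1/(2/3)), i.e. raised to the 1.5 power.
Substitute q_2 = (q_2/q_1)·q_1 into the budget: q_1* = I/(p_1 + p_2·(q_2/q_1)).
Numerically q_2/q_1 = 0.134034, so q_1* = 186/(11 + 14·0.134034) = 14.4449 and q_2* = 0.134034·14.4449 = 1.9361.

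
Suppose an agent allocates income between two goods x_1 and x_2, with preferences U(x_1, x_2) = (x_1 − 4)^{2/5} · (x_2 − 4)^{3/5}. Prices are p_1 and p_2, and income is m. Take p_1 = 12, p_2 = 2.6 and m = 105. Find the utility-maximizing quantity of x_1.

x_1* = 5.5533

MRS = (2/3)·(x_2−4)/(x_1−4). Tangency with p_1/p_2 gives x_2−4 = (3/2)·(p_1/p_2)·(x_1−4).
Substituting into the budget: x_1* = 4 + 0.4·(m − 4·p_1 − 4·p_2)/p_1, and x_2* = 4 + 0.6·(…)/p_2.
Discretionary income = 105 − 4·12 − 4·2.6 = 46.6; x_1* = 4 + 0.4·46.6/12 = 5.5533.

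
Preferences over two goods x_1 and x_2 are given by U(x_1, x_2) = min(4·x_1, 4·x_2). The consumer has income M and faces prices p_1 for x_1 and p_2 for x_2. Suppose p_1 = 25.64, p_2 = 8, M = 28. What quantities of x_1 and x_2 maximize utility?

With perfect complements, no substitution: consume in ratio x_1:x_2 = 4:4.
Budget: p_1·x_1 + p_2·x_1 = M, so (4·p_1 + 4·p_2)·x_1 = 4·M.
Demand: x_1*(p_1,p_2,M) = 4·M/(4·p_1 + 4·p_2), x_2* = 4·M/(4·p_1 + 4·p_2).
Here 4·25.64 + 4·8 = 134.56, giving x_1* = 0.8323 and x_2* = 0.8323.

x_1* = 0.8323, x_2* = 0.8323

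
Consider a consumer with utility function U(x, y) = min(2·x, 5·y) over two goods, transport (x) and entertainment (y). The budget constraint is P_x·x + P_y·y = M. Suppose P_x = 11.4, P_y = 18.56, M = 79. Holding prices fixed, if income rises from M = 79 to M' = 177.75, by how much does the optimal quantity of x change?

Leontief preferences: the optimum is at the kink where x/5 = y/2, i.e. y = (2/5)·x.
Budget: P_x·x + P_y·(2/5)·x = M, so (5·P_x + 2·P_y)·x = 5·M.
Demand: x*(P_x,P_y,M) = 5·M/(5·P_x + 2·P_y), y* = 2·M/(5·P_x + 2·P_y).
Here 5·11.4 + 2·18.56 = 94.12, giving x* = 4.1968.
At M' = 177.75: x* = 9.4427. Change: 9.4427 − 4.1968 = 5.246.

Δx* = 5.246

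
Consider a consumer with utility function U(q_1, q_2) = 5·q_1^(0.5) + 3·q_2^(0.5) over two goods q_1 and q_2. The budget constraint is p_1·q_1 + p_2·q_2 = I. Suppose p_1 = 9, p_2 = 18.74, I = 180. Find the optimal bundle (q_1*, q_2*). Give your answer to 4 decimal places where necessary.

q_1* = 17.0519, q_2* = 1.4159

MRS = MU_q_1/MU_q_2 = (5/3)·(q_2/q_1)^(0.5). Set equal to p_1/p_2.
Hence q_2/q_1 = ((3/5)·p_1/p_2)^(1/(0.5)), i.e. raised to the 2 power.
With the ratio pinned down, the budget gives q_1* = I/(p_1 + p_2·(q_2/q_1)) and q_2* = (q_2/q_1)·q_1*.
Numerically q_2/q_1 = 0.083033, so q_1* = 180/(9 + 18.74·0.083033) = 17.0519 and q_2* = 0.083033·17.0519 = 1.4159.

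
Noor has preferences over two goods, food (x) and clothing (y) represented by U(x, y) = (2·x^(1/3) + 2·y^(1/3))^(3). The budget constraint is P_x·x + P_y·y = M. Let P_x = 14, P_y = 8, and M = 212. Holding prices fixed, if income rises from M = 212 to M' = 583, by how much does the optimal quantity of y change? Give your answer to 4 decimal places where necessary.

Δy* = 26.4105

From the CES first-order condition, (y/x)^(2/3) = P_x/P_y.
Solve for the ratio: y/x = [P_x/P_y]^(1.5).
Substitute y = (y/x)·x into the budget: x* = M/(P_x + P_y·(y/x)).
Numerically y/x = 2.315032, so x* = 212/(14 + 8·2.315032) = 6.519 and y* = 2.315032·6.519 = 15.0917.
At M' = 583: y* = 41.5022. Change: 41.5022 − 15.0917 = 26.4105.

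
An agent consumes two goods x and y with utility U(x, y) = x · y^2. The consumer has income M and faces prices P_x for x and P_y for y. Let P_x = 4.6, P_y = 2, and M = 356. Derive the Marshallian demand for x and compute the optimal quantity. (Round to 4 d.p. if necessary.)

x* = 25.7971

At P_x=4.6, P_y=2, M=356: x* = 1/3·356/4.6 = 25.7971.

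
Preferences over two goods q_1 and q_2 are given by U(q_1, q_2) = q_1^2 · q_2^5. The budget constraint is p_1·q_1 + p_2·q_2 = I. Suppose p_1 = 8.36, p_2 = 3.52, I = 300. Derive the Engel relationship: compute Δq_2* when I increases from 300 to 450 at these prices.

Δq_2* = 30.4383

At p_1=8.36, p_2=3.52, I=300: q_2* = 5/7·300/3.52 = 60.8766.
At I' = 450: q_2* = 91.3149. Change: 91.3149 − 60.8766 = 30.4383.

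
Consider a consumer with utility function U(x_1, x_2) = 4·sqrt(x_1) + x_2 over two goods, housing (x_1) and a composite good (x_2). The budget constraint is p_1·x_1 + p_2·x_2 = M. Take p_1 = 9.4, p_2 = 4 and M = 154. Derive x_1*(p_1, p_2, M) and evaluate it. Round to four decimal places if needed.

x_1* = 0.7243

Utility is quasi-linear in x_2; the FOC for x_1 is 2/√x_1 = p_1/p_2.
Solve: √x_1 = 2·p_2/p_1, so x_1*(p_1,p_2) = (2·p_2/p_1)², and x_2* = (M − p_1·x_1*)/p_2.
Plugging in: x_1* = (2·4/9.4)² = 0.7243.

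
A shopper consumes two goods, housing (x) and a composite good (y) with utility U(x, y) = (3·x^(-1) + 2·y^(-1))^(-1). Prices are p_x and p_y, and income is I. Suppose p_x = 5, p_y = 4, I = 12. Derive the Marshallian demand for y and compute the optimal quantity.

y* = 1.2662

MU_x ∝ 3·x^(-2), MU_y ∝ 2·y^(-2), so MRS = (3/2)·(y/x)^(2) = p_x/p_y.
Solve for the ratio: y/x = [(2/3)·p_x/p_y]^(0.5).
With the ratio pinned down, the budget gives x* = I/(p_x + p_y·(y/x)) and y* = (y/x)·x*.
Numerically y/x = 0.912871, so x* = 12/(5 + 4·0.912871) = 1.387 and y* = 0.912871·1.387 = 1.2662.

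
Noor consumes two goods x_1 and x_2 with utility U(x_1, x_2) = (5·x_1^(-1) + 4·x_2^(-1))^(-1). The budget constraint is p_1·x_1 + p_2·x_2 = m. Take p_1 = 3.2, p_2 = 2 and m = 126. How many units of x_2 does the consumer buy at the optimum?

x_2* = 26.0955

From the CES first-order condition, (5/4)·(x_2/x_1)^(2) = p_1/p_2.
Solve for the ratio: x_2/x_1 = [(4/5)·p_1/p_2]^(0.5).
With the ratio pinned down, the budget gives x_1* = m/(p_1 + p_2·(x_2/x_1)) and x_2* = (x_2/x_1)·x_1*.
Numerically x_2/x_1 = 1.131371, so x_1* = 126/(3.2 + 2·1.131371) = 23.0653 and x_2* = 1.131371·23.0653 = 26.0955.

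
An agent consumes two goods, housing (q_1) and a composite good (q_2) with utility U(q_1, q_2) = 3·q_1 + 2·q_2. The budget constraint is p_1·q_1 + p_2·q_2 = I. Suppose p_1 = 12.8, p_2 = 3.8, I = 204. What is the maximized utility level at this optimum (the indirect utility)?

V = 107.3684

Linear utility — the consumer picks whichever good has higher MU/price: 3/12.8 = 0.2344 vs 2/3.8 = 0.5263.
q_2 gives more utility per dollar, so spend all income on q_2: q_2* = I/p_2, q_1* = 0.
Numerically: q_1* = 0, q_2* = 53.6842.
Utility at the optimum: U(0, 53.6842) = 107.3684.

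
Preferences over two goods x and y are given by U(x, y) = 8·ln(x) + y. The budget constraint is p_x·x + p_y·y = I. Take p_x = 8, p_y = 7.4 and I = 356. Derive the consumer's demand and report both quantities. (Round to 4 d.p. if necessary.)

x* = 7.4, y* = 40.1081

Set MRS = p_x/p_y: (8/x)/1 = p_x/p_y.
So x*(p_x,p_y) = 8·p_y/p_x, independent of income; and y* = (I − 8·p_y)/p_y.
At the given prices: x* = 8·7.4/8 = 7.4, and y* = 40.1081.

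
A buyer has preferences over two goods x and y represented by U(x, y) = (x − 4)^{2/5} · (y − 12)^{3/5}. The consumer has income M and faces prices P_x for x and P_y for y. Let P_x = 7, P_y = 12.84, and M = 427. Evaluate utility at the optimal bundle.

Let x' = x−4, y' = y−12. MRS = (2/3)·y'/x' = P_x/P_y.
After buying the subsistence bundle (4, 12), a share 0.4 of the remaining income goes to x: x* = 4 + 0.4·(M − 4P_x − 12P_y)/P_x.
Discretionary income = 427 − 4·7 − 12·12.84 = 244.92; x* = 4 + 0.4·244.92/7 = 17.9954; y* = 12 + 0.6·244.92/12.84 = 23.4449.
Utility at the optimum: U(17.9954, 23.4449) = 12.404.

V = 12.404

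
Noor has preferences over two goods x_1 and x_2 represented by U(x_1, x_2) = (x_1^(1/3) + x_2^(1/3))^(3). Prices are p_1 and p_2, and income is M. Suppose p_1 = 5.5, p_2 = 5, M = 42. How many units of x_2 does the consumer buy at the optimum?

x_2* = 4.3001

From the CES first-order condition, (x_2/x_1)^(2/3) = p_1/p_2.
Hence x_2/x_1 = (p_1/p_2)^(1/(2/3)), i.e. raised to the 1.5 power.
With the ratio pinned down, the budget gives x_1* = M/(p_1 + p_2·(x_2/x_1)) and x_2* = (x_2/x_1)·x_1*.
Numerically x_2/x_1 = 1.15369, so x_1* = 42/(5.5 + 5·1.15369) = 3.7272 and x_2* = 1.15369·3.7272 = 4.3001.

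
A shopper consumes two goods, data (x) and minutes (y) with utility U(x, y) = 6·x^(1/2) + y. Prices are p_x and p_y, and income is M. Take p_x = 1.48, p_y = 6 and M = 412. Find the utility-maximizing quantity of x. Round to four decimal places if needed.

MU_x = 3/√x, MU_y = 1. Tangency: 3/√x = p_x/p_y.
Solve: √x = 3·p_y/p_x, so x*(p_x,p_y) = (3·p_y/p_x)², and y* = (M − p_x·x*)/p_y.
Plugging in: x* = (3·6/1.48)² = 147.9182.

x* = 147.9182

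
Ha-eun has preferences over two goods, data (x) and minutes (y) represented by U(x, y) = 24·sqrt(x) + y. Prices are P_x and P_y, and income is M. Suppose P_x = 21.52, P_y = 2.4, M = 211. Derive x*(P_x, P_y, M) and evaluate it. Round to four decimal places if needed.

Utility is quasi-linear in y; the FOC for x is 12/√x = P_x/P_y.
Solve: √x = 12·P_y/P_x, so x*(P_x,P_y) = (12·P_y/P_x)², and y* = (M − P_x·x*)/P_y.
Plugging in: x* = (12·2.4/21.52)² = 1.791.

x* = 1.791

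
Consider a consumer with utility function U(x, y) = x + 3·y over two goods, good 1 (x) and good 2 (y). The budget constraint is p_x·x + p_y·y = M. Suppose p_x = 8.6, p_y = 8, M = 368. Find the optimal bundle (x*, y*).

x* = 0, y* = 46

Perfect substitutes: compare marginal utility per dollar. 1/p_x vs 3/p_y → 0.1163 vs 0.375.
y gives more utility per dollar, so spend all income on y: y* = M/p_y, x* = 0.
Numerically: x* = 0, y* = 46.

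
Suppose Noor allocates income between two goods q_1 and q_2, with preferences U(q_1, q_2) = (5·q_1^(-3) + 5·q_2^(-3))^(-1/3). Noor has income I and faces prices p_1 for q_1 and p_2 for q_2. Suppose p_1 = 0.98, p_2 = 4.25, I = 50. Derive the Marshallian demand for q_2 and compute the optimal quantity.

Substitute q_2 = (q_2/q_1)·q_1 into the budget: q_1* = I/(p_1 + p_2·(q_2/q_1)).
Numerically q_2/q_1 = 0.692962, so q_1* = 50/(0.98 + 4.25·0.692962) = 12.7386 and q_2* = 0.692962·12.7386 = 8.8273.

q_2* = 8.8273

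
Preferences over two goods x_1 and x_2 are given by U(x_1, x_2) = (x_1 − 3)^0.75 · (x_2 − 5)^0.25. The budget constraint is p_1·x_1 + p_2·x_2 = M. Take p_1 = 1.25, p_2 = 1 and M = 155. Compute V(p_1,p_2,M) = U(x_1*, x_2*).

This is Cobb-Douglas in (x_1−3, x_2−5): tangency gives 0.75·p_2·(x_2−5) = 0.25·p_1·(x_1−3).
After buying the subsistence bundle (3, 5), a share 0.75 of the remaining income goes to x_1: x_1* = 3 + 0.75·(M − 3p_1 − 5p_2)/p_1.
Discretionary income = 155 − 3·1.25 − 5·1 = 146.25; x_1* = 3 + 0.75·146.25/1.25 = 90.75; x_2* = 5 + 0.25·146.25/1 = 41.5625.
Utility at the optimum: U(90.75, 41.5625) = 70.5008.

V = 70.5008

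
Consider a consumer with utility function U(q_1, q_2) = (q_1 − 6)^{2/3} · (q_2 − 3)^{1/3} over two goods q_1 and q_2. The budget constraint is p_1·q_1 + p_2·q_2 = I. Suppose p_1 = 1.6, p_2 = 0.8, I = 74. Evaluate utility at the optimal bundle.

V = 25.8333

MRS = 2·(q_2−3)/(q_1−6). Tangency with p_1/p_2 gives q_2−3 = (1/2)·(p_1/p_2)·(q_1−6).
After buying the subsistence bundle (6, 3), a share 2/3 of the remaining income goes to q_1: q_1* = 6 + 2/3·(I − 6p_1 − 3p_2)/p_1.
Discretionary income = 74 − 6·1.6 − 3·0.8 = 62; q_1* = 6 + 2/3·62/1.6 = 31.8333; q_2* = 3 + 1/3·62/0.8 = 28.8333.
Utility at the optimum: U(31.8333, 28.8333) = 25.8333.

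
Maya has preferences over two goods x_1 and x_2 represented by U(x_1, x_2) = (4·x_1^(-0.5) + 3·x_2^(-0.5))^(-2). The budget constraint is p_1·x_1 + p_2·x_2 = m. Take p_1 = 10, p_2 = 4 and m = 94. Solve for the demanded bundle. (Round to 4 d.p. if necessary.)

x_1* = 5.845, x_2* = 8.8876

MU_x_1 ∝ 4·x_1^(-1.5), MU_x_2 ∝ 3·x_2^(-1.5), so MRS = (4/3)·(x_2/x_1)^(1.5) = p_1/p_2.
Hence x_2/x_1 = ((3/4)·p_1/p_2)^(1/(1.5)), i.e. raised to the 2/3 power.
Substitute x_2 = (x_2/x_1)·x_1 into the budget: x_1* = m/(p_1 + p_2·(x_2/x_1)).
Numerically x_2/x_1 = 1.52055, so x_1* = 94/(10 + 4·1.52055) = 5.845 and x_2* = 1.52055·5.845 = 8.8876.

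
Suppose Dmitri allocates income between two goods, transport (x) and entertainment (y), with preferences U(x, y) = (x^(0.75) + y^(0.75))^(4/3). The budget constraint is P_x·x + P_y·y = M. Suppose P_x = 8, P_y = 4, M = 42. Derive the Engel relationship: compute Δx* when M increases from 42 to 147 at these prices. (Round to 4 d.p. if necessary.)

MU_x ∝ x^(-0.25), MU_y ∝ y^(-0.25), so MRS = (y/x)^(0.25) = P_x/P_y.
Solve for the ratio: y/x = [P_x/P_y]^(4).
With the ratio pinned down, the budget gives x* = M/(P_x + P_y·(y/x)) and y* = (y/x)·x*.
Numerically y/x = 16, so x* = 42/(8 + 4·16) = 0.5833.
At M' = 147: x* = 2.0417. Change: 2.0417 − 0.5833 = 1.4583.

Δx* = 1.4583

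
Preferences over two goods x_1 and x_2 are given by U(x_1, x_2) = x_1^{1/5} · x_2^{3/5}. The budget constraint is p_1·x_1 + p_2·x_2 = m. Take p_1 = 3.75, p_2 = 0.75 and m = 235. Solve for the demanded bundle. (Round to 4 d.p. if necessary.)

MU_x_1/MU_x_2 = (0.2·x_2)/(0.6·x_1); tangency sets this equal to p_1/p_2.
Rearranging, p_2·x_2 = 3·p_1·x_1. Substituting into the budget gives p_1·x_1·(1 + 3) = m.
Demand: x_1*(p_1,p_2,m) = 0.25·m/p_1 and x_2* = 0.75·m/p_2.
At p_1=3.75, p_2=0.75, m=235: x_1* = 0.25·235/3.75 = 15.6667, x_2* = 235.

x_1* = 15.6667, x_2* = 235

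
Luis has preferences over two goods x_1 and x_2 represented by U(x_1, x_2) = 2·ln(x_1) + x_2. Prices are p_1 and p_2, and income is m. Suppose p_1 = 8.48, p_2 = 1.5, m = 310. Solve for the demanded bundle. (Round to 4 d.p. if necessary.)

Set MRS = p_1/p_2: (2/x_1)/1 = p_1/p_2.
So x_1*(p_1,p_2) = 2·p_2/p_1, independent of income; and x_2* = (m − 2·p_2)/p_2.
At the given prices: x_1* = 2·1.5/8.48 = 0.3538, and x_2* = 204.6667.

x_1* = 0.3538, x_2* = 204.6667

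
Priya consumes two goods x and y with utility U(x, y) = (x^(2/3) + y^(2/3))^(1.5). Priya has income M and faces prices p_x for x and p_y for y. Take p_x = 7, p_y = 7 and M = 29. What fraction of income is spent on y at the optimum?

With the ratio pinned down, the budget gives x* = M/(p_x + p_y·(y/x)) and y* = (y/x)·x*.
Numerically y/x = 1, so x* = 29/(7 + 7·1) = 2.0714 and y* = 1·2.0714 = 2.0714.
Expenditure on y: 7·2.0714 = 14.5; share = 0.5.

share on y = 0.5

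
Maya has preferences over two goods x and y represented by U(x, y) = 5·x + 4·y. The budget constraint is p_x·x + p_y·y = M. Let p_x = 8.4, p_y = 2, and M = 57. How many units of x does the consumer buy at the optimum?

Numerically: x* = 0, y* = 28.5.

x* = 0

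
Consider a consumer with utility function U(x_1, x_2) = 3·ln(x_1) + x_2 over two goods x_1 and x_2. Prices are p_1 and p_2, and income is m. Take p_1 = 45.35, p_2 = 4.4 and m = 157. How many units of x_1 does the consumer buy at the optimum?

x_1* = 0.2911

MU_x_1 = 3/x_1, MU_x_2 = 1. Tangency: 3/x_1 = p_1/p_2.
So x_1*(p_1,p_2) = 3·p_2/p_1, independent of income; and x_2* = (m − 3·p_2)/p_2.
At the given prices: x_1* = 3·4.4/45.35 = 0.2911.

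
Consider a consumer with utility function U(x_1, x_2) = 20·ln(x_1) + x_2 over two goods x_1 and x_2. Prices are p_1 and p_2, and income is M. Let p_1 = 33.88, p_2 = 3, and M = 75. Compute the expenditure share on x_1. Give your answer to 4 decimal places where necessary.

MU_x_1 = 20/x_1, MU_x_2 = 1. Tangency: 20/x_1 = p_1/p_2.
So x_1*(p_1,p_2) = 20·p_2/p_1, independent of income; and x_2* = (M − 20·p_2)/p_2.
At the given prices: x_1* = 20·3/33.88 = 1.771, and x_2* = 5.
Expenditure on x_1: 33.88·1.771 = 60; share = 0.8.

share on x_1 = 0.8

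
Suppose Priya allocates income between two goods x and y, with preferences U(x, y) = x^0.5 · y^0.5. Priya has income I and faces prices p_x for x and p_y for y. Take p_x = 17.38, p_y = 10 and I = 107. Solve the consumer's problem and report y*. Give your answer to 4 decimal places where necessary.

y* = 5.35

Tangency: MRS = y/x = p_x/p_y.
So 0.5·p_y·y = 0.5·p_x·x; combined with the budget, a share 0.5 of income goes to x.
Demand: x*(p_x,p_y,I) = 0.5·I/p_x and y* = 0.5·I/p_y.
At p_x=17.38, p_y=10, I=107: y* = 0.5·107/10 = 5.35.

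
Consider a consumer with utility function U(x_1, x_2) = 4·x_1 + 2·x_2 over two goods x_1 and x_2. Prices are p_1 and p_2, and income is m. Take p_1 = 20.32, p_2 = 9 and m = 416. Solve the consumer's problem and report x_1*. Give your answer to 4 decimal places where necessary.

x_1* = 0

Linear utility — the consumer picks whichever good has higher MU/price: 4/20.32 = 0.1969 vs 2/9 = 0.2222.
x_2 gives more utility per dollar, so spend all income on x_2: x_2* = m/p_2, x_1* = 0.
Numerically: x_1* = 0, x_2* = 46.2222.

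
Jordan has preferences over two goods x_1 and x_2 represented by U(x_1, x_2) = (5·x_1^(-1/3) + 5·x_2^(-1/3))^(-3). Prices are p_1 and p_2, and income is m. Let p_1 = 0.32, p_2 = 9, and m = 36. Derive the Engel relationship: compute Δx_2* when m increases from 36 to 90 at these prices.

Δx_2* = 4.1834

From the CES first-order condition, (x_2/x_1)^(4/3) = p_1/p_2.
Hence x_2/x_1 = (p_1/p_2)^(1/(4/3)), i.e. raised to the 0.75 power.
With the ratio pinned down, the budget gives x_1* = m/(p_1 + p_2·(x_2/x_1)) and x_2* = (x_2/x_1)·x_1*.
Numerically x_2/x_1 = 0.081881, so x_1* = 36/(0.32 + 9·0.081881) = 34.0611 and x_2* = 0.081881·34.0611 = 2.7889.
At m' = 90: x_2* = 6.9723. Change: 6.9723 − 2.7889 = 4.1834.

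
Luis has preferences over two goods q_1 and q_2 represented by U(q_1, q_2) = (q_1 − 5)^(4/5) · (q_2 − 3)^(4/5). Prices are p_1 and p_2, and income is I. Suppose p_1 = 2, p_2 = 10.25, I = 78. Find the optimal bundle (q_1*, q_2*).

q_1* = 14.3125, q_2* = 4.8171

MRS = (q_2−3)/(q_1−5). Tangency with p_1/p_2 gives q_2−3 = (p_1/p_2)·(q_1−5).
After buying the subsistence bundle (5, 3), a share 0.5 of the remaining income goes to q_1: q_1* = 5 + 0.5·(I − 5p_1 − 3p_2)/p_1.
Discretionary income = 78 − 5·2 − 3·10.25 = 37.25; q_1* = 5 + 0.5·37.25/2 = 14.3125; q_2* = 3 + 0.5·37.25/10.25 = 4.8171.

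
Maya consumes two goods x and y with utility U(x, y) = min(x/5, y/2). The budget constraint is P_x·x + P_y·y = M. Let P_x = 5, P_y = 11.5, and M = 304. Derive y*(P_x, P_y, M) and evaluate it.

y* = 12.6667

With perfect complements, no substitution: consume in ratio x:y = 5:2.
Budget: P_x·x + P_y·(2/5)·x = M, so (5·P_x + 2·P_y)·x = 5·M.
Demand: x*(P_x,P_y,M) = 5·M/(5·P_x + 2·P_y), y* = 2·M/(5·P_x + 2·P_y).
Here 5·5 + 2·11.5 = 48, giving y* = 12.6667.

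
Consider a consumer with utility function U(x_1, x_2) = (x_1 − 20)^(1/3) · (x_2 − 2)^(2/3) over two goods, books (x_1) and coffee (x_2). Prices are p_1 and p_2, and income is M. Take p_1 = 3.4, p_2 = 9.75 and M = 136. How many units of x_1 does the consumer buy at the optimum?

x_1* = 24.7549

MRS = (1/2)·(x_2−2)/(x_1−20). Tangency with p_1/p_2 gives x_2−2 = 2·(p_1/p_2)·(x_1−20).
After buying the subsistence bundle (20, 2), a share 1/3 of the remaining income goes to x_1: x_1* = 20 + 1/3·(M − 20p_1 − 2p_2)/p_1.
Discretionary income = 136 − 20·3.4 − 2·9.75 = 48.5; x_1* = 20 + 1/3·48.5/3.4 = 24.7549.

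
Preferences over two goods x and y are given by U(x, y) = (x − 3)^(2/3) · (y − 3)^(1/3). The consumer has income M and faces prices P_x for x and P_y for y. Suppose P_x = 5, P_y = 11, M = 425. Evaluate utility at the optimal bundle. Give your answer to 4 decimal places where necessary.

V = 30.6758

Discretionary income = 425 − 3·5 − 3·11 = 377; x* = 3 + 2/3·377/5 = 53.2667; y* = 3 + 1/3·377/11 = 14.4242.
Utility at the optimum: U(53.2667, 14.4242) = 30.6758.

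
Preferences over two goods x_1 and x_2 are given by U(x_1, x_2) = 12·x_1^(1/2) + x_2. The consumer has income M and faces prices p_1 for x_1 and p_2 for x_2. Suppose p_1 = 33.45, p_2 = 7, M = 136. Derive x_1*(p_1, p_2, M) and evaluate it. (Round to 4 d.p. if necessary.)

x_1* = 1.5765

MU_x_1 = 6/√x_1, MU_x_2 = 1. Tangency: 6/√x_1 = p_1/p_2.
Thus x_1* = (6·p_2/p_1)² — independent of M — with the rest of income spent on x_2.
Plugging in: x_1* = (6·7/33.45)² = 1.5765.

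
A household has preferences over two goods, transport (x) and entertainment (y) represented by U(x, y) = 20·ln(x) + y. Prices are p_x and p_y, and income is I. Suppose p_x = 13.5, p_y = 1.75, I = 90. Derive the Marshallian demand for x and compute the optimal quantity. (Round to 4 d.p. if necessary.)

So x*(p_x,p_y) = 20·p_y/p_x, independent of income; and y* = (I − 20·p_y)/p_y.
At the given prices: x* = 20·1.75/13.5 = 2.5926.

x* = 2.5926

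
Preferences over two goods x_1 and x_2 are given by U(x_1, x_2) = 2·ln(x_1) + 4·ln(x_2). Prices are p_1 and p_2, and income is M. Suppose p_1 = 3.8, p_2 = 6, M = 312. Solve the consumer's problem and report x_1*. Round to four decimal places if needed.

x_1* = 27.3684

Demand: x_1*(p_1,p_2,M) = 1/3·M/p_1 and x_2* = 2/3·M/p_2.
At p_1=3.8, p_2=6, M=312: x_1* = 1/3·312/3.8 = 27.3684.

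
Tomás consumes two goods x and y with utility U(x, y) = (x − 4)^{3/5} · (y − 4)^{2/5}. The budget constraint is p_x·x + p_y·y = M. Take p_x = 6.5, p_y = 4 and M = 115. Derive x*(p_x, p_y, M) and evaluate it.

This is Cobb-Douglas in (x−4, y−4): tangency gives 0.6·p_y·(y−4) = 0.4·p_x·(x−4).
After buying the subsistence bundle (4, 4), a share 0.6 of the remaining income goes to x: x* = 4 + 0.6·(M − 4p_x − 4p_y)/p_x.
Discretionary income = 115 − 4·6.5 − 4·4 = 73; x* = 4 + 0.6·73/6.5 = 10.7385.

x* = 10.7385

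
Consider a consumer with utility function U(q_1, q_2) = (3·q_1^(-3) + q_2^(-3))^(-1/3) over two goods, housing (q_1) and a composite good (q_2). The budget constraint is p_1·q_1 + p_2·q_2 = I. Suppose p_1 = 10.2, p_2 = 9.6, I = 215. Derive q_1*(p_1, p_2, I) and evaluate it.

q_1* = 12.2119

From the CES first-order condition, 3·(q_2/q_1)^(4) = p_1/p_2.
Hence q_2/q_1 = ((1/3)·p_1/p_2)^(1/(4)), i.e. raised to the 0.25 power.
With the ratio pinned down, the budget gives q_1* = I/(p_1 + p_2·(q_2/q_1)) and q_2* = (q_2/q_1)·q_1*.
Numerically q_2/q_1 = 0.77144, so q_1* = 215/(10.2 + 9.6·0.77144) = 12.2119.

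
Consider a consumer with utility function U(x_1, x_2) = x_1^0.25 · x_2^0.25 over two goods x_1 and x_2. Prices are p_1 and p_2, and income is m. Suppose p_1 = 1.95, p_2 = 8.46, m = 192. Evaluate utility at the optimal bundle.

V = 4.8617

Tangency: MRS = x_2/x_1 = p_1/p_2.
Rearranging, p_2·x_2 = p_1·x_1. Substituting into the budget gives p_1·x_1·(1 + 1) = m.
Demand: x_1*(p_1,p_2,m) = 0.5·m/p_1 and x_2* = 0.5·m/p_2.
At p_1=1.95, p_2=8.46, m=192: x_1* = 0.5·192/1.95 = 49.2308, x_2* = 11.3475.
Utility at the optimum: U(49.2308, 11.3475) = 4.8617.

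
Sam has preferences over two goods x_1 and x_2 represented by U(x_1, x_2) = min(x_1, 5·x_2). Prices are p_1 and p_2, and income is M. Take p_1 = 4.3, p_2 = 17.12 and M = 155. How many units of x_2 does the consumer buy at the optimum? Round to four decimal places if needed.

Here 5·4.3 + 17.12 = 38.62, giving x_2* = 4.0135.

x_2* = 4.0135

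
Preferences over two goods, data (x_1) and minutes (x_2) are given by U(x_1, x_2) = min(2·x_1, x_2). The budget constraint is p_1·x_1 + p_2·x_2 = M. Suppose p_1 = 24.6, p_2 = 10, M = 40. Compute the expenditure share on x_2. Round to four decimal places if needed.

share on x_2 = 0.4484

With perfect complements, no substitution: consume in ratio x_1:x_2 = 1:2.
Budget: p_1·x_1 + p_2·2·x_1 = M, so (p_1 + 2·p_2)·x_1 = M.
Demand: x_1*(p_1,p_2,M) = M/(p_1 + 2·p_2), x_2* = 2·M/(p_1 + 2·p_2).
Here 24.6 + 2·10 = 44.6, giving x_1* = 0.8969 and x_2* = 1.7937.
Expenditure on x_2: 10·1.7937 = 17.9372; share = 0.4484.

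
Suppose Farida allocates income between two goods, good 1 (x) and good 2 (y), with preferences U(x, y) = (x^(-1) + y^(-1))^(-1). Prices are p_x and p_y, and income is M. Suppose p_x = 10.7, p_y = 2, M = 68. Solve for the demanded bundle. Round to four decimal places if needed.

MRS = MU_x/MU_y = (y/x)^(2). Set equal to p_x/p_y.
Hence y/x = (p_x/p_y)^(1/(2)), i.e. raised to the 0.5 power.
With the ratio pinned down, the budget gives x* = M/(p_x + p_y·(y/x)) and y* = (y/x)·x*.
Numerically y/x = 2.313007, so x* = 68/(10.7 + 2·2.313007) = 4.4369 and y* = 2.313007·4.4369 = 10.2626.

x* = 4.4369, y* = 10.2626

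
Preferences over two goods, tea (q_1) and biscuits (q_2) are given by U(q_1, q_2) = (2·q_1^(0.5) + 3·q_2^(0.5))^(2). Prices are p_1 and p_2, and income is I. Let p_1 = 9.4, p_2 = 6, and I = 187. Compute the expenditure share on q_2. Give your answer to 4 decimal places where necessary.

From the CES first-order condition, (2/3)·(q_2/q_1)^(0.5) = p_1/p_2.
Solve for the ratio: q_2/q_1 = [(3/2)·p_1/p_2]^(2).
With the ratio pinned down, the budget gives q_1* = I/(p_1 + p_2·(q_2/q_1)) and q_2* = (q_2/q_1)·q_1*.
Numerically q_2/q_1 = 5.5225, so q_1* = 187/(9.4 + 6·5.5225) = 4.3964 and q_2* = 5.5225·4.3964 = 24.279.
Expenditure on q_2: 6·24.279 = 145.674; share = 0.779.

share on q_2 = 0.779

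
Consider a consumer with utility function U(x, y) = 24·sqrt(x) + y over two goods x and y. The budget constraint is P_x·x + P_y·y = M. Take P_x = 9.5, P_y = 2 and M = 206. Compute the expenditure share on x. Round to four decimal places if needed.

share on x = 0.2943

MU_x = 12/√x, MU_y = 1. Tangency: 12/√x = P_x/P_y.
Thus x* = (12·P_y/P_x)² — independent of M — with the rest of income spent on y.
Plugging in: x* = (12·2/9.5)² = 6.3823, y* = 72.6842.
Expenditure on x: 9.5·6.3823 = 60.6316; share = 0.2943.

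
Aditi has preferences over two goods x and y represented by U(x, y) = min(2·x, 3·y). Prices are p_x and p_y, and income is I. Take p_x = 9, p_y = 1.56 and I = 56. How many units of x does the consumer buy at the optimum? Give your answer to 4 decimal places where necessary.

x* = 5.5777

Leontief preferences: the optimum is at the kink where x/3 = y/2, i.e. y = (2/3)·x.
Budget: p_x·x + p_y·(2/3)·x = I, so (3·p_x + 2·p_y)·x = 3·I.
Demand: x*(p_x,p_y,I) = 3·I/(3·p_x + 2·p_y), y* = 2·I/(3·p_x + 2·p_y).
Here 3·9 + 2·1.56 = 30.12, giving x* = 5.5777.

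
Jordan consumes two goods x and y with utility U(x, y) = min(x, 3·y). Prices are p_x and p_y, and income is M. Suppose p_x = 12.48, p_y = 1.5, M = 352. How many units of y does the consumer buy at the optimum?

y* = 9.0395

Leontief preferences: the optimum is at the kink where x/3 = y/1, i.e. y = (1/3)·x.
Budget: p_x·x + p_y·(1/3)·x = M, so (3·p_x + p_y)·x = 3·M.
Demand: x*(p_x,p_y,M) = 3·M/(3·p_x + p_y), y* = M/(3·p_x + p_y).
Here 3·12.48 + 1.5 = 38.94, giving y* = 9.0395.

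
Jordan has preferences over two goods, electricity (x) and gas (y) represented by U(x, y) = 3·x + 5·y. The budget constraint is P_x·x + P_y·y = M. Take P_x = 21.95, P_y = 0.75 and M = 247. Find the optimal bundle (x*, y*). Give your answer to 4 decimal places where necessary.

x* = 0, y* = 329.3333

Perfect substitutes: compare marginal utility per dollar. 3/P_x vs 5/P_y → 0.1367 vs 6.6667.
y gives more utility per dollar, so spend all income on y: y* = M/P_y, x* = 0.
Numerically: x* = 0, y* = 329.3333.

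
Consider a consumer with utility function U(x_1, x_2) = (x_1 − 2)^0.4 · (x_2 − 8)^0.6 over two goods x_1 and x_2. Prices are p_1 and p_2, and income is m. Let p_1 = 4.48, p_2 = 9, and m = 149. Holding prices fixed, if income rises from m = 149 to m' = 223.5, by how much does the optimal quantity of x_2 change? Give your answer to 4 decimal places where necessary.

Δx_2* = 4.9667

This is Cobb-Douglas in (x_1−2, x_2−8): tangency gives 0.4·p_2·(x_2−8) = 0.6·p_1·(x_1−2).
Substituting into the budget: x_1* = 2 + 0.4·(m − 2·p_1 − 8·p_2)/p_1, and x_2* = 8 + 0.6·(…)/p_2.
Discretionary income = 149 − 2·4.48 − 8·9 = 68.04; x_2* = 8 + 0.6·68.04/9 = 12.536.
At m' = 223.5: x_2* = 17.5027. Change: 17.5027 − 12.536 = 4.9667.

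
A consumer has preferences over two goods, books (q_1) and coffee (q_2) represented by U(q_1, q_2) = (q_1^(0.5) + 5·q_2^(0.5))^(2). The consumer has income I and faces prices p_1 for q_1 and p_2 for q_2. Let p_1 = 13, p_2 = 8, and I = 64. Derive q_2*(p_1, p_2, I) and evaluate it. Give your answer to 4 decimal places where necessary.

MRS = MU_q_1/MU_q_2 = (1/5)·(q_2/q_1)^(0.5). Set equal to p_1/p_2.
Hence q_2/q_1 = (5·p_1/p_2)^(1/(0.5)), i.e. raised to the 2 power.
Substitute q_2 = (q_2/q_1)·q_1 into the budget: q_1* = I/(p_1 + p_2·(q_2/q_1)).
Numerically q_2/q_1 = 66.015625, so q_1* = 64/(13 + 8·66.015625) = 0.1183 and q_2* = 66.015625·0.1183 = 7.8078.

q_2* = 7.8078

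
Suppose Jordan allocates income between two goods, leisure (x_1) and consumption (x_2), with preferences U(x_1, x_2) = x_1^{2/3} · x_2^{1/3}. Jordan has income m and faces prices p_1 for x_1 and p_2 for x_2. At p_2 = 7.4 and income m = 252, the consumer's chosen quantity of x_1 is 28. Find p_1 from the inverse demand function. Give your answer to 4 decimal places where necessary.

Tangency: MRS = 2·x_2/x_1 = p_1/p_2.
Rearranging, p_2·x_2 = (1/2)·p_1·x_1. Substituting into the budget gives p_1·x_1·(1 + (1/2)) = m.
Demand: x_1*(p_1,p_2,m) = 2/3·m/p_1 and x_2* = 1/3·m/p_2.
Set x_1* = 28 in the demand function and solve for p_1: p_1 = 6.

p_1 = 6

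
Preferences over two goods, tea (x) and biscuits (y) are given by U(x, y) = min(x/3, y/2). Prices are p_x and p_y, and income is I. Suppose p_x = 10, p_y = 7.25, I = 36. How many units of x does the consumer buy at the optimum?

x* = 2.427

Here 3·10 + 2·7.25 = 44.5, giving x* = 2.427.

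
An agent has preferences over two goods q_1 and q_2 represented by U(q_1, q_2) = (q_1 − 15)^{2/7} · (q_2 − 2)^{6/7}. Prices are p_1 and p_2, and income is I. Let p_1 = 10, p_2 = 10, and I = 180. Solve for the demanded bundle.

q_1* = 15.25, q_2* = 2.75

MRS = (1/3)·(q_2−2)/(q_1−15). Tangency with p_1/p_2 gives q_2−2 = 3·(p_1/p_2)·(q_1−15).
After buying the subsistence bundle (15, 2), a share 0.25 of the remaining income goes to q_1: q_1* = 15 + 0.25·(I − 15p_1 − 2p_2)/p_1.
Discretionary income = 180 − 15·10 − 2·10 = 10; q_1* = 15 + 0.25·10/10 = 15.25; q_2* = 2 + 0.75·10/10 = 2.75.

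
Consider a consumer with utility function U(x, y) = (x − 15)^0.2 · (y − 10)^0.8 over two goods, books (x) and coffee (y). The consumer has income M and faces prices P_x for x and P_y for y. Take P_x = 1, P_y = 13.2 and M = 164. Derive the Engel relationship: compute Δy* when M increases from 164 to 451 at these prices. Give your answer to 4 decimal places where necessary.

Δy* = 17.3939

This is Cobb-Douglas in (x−15, y−10): tangency gives 0.2·P_y·(y−10) = 0.8·P_x·(x−15).
After buying the subsistence bundle (15, 10), a share 0.2 of the remaining income goes to x: x* = 15 + 0.2·(M − 15P_x − 10P_y)/P_x.
Discretionary income = 164 − 15·1 − 10·13.2 = 17; y* = 10 + 0.8·17/13.2 = 11.0303.
At M' = 451: y* = 28.4242. Change: 28.4242 − 11.0303 = 17.3939.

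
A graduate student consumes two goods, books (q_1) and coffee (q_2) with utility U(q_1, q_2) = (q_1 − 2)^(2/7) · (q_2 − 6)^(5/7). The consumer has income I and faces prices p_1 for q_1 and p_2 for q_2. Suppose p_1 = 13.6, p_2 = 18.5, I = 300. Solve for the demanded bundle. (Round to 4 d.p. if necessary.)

This is Cobb-Douglas in (q_1−2, q_2−6): tangency gives 2/7·p_2·(q_2−6) = 5/7·p_1·(q_1−2).
Substituting into the budget: q_1* = 2 + 2/7·(I − 2·p_1 − 6·p_2)/p_1, and q_2* = 6 + 5/7·(…)/p_2.
Discretionary income = 300 − 2·13.6 − 6·18.5 = 161.8; q_1* = 2 + 2/7·161.8/13.6 = 5.3992; q_2* = 6 + 5/7·161.8/18.5 = 12.2471.

q_1* = 5.3992, q_2* = 12.2471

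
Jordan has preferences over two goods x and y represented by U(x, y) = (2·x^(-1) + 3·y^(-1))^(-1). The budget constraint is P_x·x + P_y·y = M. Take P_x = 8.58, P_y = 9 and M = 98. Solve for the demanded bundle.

MU_x ∝ 2·x^(-2), MU_y ∝ 3·y^(-2), so MRS = (2/3)·(y/x)^(2) = P_x/P_y.
Solve for the ratio: y/x = [(3/2)·P_x/P_y]^(0.5).
Substitute y = (y/x)·x into the budget: x* = M/(P_x + P_y·(y/x)).
Numerically y/x = 1.195826, so x* = 98/(8.58 + 9·1.195826) = 5.0666 and y* = 1.195826·5.0666 = 6.0587.

x* = 5.0666, y* = 6.0587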